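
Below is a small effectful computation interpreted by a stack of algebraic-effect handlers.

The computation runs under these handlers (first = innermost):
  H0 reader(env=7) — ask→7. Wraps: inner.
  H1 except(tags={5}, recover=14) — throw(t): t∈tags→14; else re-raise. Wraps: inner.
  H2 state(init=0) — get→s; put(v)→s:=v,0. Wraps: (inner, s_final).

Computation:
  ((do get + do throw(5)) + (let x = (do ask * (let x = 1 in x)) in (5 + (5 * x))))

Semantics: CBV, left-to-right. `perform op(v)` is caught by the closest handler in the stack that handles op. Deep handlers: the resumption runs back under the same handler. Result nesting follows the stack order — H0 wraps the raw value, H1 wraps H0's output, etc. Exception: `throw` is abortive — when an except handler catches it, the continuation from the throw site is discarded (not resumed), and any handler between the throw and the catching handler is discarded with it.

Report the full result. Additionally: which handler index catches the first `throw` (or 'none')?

Step-by-step:
get @ H2 ⇒ 0
throw(5) @ H1 caught ⇒ 14
H2 returns (14, 0)
= (14, 0)

Answer: (14, 0) ; first throw caught by: H1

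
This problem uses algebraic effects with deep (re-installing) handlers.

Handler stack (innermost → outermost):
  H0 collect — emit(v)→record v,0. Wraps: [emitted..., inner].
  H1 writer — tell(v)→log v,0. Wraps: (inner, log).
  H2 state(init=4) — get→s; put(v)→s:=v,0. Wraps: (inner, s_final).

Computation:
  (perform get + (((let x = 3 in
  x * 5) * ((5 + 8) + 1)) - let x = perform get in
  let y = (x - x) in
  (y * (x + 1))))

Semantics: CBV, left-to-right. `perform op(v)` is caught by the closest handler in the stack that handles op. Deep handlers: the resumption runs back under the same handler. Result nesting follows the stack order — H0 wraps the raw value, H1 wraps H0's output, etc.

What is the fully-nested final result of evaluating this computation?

Answer: (([214], ()), 4)

Working:
get @ H2 ⇒ 4
get @ H2 ⇒ 4
H0 returns [214]
H1 returns ([214], ())
H2 returns (([214], ()), 4)
= (([214], ()), 4)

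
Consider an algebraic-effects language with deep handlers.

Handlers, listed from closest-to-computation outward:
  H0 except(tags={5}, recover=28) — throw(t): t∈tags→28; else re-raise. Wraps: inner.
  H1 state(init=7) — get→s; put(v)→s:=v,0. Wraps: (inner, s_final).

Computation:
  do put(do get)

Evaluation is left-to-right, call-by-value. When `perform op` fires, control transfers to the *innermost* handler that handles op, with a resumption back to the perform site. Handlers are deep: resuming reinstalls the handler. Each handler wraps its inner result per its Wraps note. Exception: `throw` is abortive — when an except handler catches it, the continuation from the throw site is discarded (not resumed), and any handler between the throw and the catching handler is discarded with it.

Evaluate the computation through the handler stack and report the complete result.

Evaluation trace:
get @ H1 ⇒ 7
put(7) @ H1 ⇒ s:=7
H0 returns 0
H1 returns (0, 7)
= (0, 7)

Answer: (0, 7)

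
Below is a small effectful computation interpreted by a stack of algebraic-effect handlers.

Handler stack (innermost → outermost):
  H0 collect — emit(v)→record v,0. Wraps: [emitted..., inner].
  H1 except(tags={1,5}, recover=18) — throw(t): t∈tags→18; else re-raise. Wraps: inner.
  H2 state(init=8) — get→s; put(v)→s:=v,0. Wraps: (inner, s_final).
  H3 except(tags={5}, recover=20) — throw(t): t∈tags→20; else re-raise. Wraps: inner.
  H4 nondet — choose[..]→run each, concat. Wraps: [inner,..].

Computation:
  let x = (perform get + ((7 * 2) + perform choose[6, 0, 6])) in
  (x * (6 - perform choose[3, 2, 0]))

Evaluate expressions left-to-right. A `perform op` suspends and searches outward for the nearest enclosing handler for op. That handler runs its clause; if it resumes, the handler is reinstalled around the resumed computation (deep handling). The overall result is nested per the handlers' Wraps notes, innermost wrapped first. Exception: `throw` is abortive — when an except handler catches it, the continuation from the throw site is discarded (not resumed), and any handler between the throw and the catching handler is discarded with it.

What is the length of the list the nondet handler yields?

Answer: 9

Working:
get @ H2 ⇒ 8
choose[6, 0, 6] @ H4
  branch[0] choose=6:
    choose[3, 2, 0] @ H4
      branch[0] choose=3:
        H0 returns [84]
        H1 returns [84]
        H2 returns ([84], 8)
        H3 returns ([84], 8)
        H4 returns [([84], 8)]
      branch[1] choose=2:
        H0 returns [112]
        H1 returns [112]
        H2 returns ([112], 8)
        H3 returns ([112], 8)
        H4 returns [([112], 8)]
      branch[2] choose=0:
        H0 returns [168]
        H1 returns [168]
        H2 returns ([168], 8)
        H3 returns ([168], 8)
        H4 returns [([168], 8)]
  branch[1] choose=0:
    choose[3, 2, 0] @ H4
      branch[0] choose=3:
        H0 returns [66]
        H1 returns [66]
        H2 returns ([66], 8)
        H3 returns ([66], 8)
        H4 returns [([66], 8)]
      branch[1] choose=2:
        H0 returns [88]
        H1 returns [88]
        H2 returns ([88], 8)
        H3 returns ([88], 8)
        H4 returns [([88], 8)]
      branch[2] choose=0:
        H0 returns [132]
        H1 returns [132]
        H2 returns ([132], 8)
        H3 returns ([132], 8)
        H4 returns [([132], 8)]
  branch[2] choose=6:
    choose[3, 2, 0] @ H4
      branch[0] choose=3:
        H0 returns [84]
        H1 returns [84]
        H2 returns ([84], 8)
        H3 returns ([84], 8)
        H4 returns [([84], 8)]
      branch[1] choose=2:
        H0 returns [112]
        H1 returns [112]
        H2 returns ([112], 8)
        H3 returns ([112], 8)
        H4 returns [([112], 8)]
      branch[2] choose=0:
        H0 returns [168]
        H1 returns [168]
        H2 returns ([168], 8)
        H3 returns ([168], 8)
        H4 returns [([168], 8)]
= [([84], 8), ([112], 8), ([168], 8), ([66], 8), ([88], 8), ([132], 8), ([84], 8), ([112], 8), ([168], 8)]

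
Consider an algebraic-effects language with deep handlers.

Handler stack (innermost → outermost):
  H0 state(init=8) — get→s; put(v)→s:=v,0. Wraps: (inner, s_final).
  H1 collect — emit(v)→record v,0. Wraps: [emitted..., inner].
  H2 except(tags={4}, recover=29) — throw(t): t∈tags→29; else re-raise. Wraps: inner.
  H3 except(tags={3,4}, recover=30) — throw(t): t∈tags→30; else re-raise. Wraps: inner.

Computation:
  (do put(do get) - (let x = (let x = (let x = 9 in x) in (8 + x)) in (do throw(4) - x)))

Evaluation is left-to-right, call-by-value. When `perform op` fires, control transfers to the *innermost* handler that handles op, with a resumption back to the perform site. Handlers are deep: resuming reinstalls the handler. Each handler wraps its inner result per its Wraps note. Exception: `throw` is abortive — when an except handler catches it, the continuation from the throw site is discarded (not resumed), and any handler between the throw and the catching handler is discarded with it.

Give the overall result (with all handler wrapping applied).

Answer: 29

Evaluation trace:
get @ H0 ⇒ 8
put(8) @ H0 ⇒ s:=8
throw(4) @ H2 caught ⇒ 29
H3 returns 29
= 29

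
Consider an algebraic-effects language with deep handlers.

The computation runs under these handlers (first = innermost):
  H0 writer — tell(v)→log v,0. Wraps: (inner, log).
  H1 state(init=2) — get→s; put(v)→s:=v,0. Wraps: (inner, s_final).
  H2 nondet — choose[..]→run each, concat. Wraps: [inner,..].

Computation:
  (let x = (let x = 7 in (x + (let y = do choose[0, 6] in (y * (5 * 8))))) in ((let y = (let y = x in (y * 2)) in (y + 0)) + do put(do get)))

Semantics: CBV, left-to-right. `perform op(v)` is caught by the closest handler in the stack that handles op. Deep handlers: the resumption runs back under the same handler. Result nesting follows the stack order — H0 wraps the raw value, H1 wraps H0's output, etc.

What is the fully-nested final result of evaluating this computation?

Answer: [((14, ()), 2), ((494, ()), 2)]

Evaluation trace:
choose[0, 6] @ H2
  branch[0] choose=0:
    get @ H1 ⇒ 2
    put(2) @ H1 ⇒ s:=2
    H0 returns (14, ())
    H1 returns ((14, ()), 2)
    H2 returns [((14, ()), 2)]
  branch[1] choose=6:
    get @ H1 ⇒ 2
    put(2) @ H1 ⇒ s:=2
    H0 returns (494, ())
    H1 returns ((494, ()), 2)
    H2 returns [((494, ()), 2)]
= [((14, ()), 2), ((494, ()), 2)]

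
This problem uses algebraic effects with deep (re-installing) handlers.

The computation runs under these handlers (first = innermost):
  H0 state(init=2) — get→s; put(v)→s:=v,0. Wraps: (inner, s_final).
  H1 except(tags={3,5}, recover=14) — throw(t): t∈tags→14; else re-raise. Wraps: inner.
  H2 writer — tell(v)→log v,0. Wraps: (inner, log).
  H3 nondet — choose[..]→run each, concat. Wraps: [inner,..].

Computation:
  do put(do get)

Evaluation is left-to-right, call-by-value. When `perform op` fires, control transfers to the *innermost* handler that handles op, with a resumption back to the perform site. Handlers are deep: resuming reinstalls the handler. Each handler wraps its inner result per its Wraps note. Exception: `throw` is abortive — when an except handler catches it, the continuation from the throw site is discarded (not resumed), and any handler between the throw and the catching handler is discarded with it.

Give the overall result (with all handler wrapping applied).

Evaluation trace:
get @ H0 ⇒ 2
put(2) @ H0 ⇒ s:=2
H0 returns (0, 2)
H1 returns (0, 2)
H2 returns ((0, 2), ())
H3 returns [((0, 2), ())]
= [((0, 2), ())]

Answer: [((0, 2), ())]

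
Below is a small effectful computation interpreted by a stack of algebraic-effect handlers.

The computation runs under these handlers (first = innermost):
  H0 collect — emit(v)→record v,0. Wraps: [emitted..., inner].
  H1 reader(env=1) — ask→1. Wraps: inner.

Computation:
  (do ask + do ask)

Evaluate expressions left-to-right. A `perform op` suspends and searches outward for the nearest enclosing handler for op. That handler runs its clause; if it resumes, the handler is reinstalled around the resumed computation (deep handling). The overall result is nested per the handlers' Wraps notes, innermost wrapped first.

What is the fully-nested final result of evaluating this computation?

Answer: [2]

Step-by-step:
ask @ H1 ⇒ 1
ask @ H1 ⇒ 1
H0 returns [2]
H1 returns [2]
= [2]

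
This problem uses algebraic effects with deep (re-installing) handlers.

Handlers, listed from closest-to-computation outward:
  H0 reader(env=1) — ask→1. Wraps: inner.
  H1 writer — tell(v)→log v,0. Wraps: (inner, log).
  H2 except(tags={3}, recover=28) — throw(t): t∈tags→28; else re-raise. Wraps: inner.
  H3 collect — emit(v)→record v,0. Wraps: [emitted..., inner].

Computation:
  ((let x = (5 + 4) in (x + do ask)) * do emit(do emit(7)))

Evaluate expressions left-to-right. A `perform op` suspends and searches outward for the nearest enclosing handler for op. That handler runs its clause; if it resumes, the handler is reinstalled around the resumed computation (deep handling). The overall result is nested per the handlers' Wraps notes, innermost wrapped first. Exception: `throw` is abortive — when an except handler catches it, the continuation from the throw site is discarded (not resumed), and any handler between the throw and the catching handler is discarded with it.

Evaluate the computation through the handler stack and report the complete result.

Working:
ask @ H0 ⇒ 1
emit(7) @ H3 ⇒ out+=7
emit(0) @ H3 ⇒ out+=0
H0 returns 0
H1 returns (0, ())
H2 returns (0, ())
H3 returns [7, 0, (0, ())]
= [7, 0, (0, ())]

Answer: [7, 0, (0, ())]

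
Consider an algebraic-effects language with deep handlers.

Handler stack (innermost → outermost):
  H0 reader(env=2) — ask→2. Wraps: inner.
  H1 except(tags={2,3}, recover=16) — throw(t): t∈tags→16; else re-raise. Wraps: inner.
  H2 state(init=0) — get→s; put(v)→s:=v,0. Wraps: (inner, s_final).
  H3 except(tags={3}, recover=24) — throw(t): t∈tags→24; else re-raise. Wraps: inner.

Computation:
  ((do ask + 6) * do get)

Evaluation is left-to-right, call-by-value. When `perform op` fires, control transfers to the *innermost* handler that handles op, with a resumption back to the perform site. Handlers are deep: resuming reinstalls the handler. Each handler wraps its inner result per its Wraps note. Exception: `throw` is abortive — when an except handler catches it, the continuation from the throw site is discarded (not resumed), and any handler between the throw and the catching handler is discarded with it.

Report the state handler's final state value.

Step-by-step:
ask @ H0 ⇒ 2
get @ H2 ⇒ 0
H0 returns 0
H1 returns 0
H2 returns (0, 0)
H3 returns (0, 0)
= (0, 0)

Answer: 0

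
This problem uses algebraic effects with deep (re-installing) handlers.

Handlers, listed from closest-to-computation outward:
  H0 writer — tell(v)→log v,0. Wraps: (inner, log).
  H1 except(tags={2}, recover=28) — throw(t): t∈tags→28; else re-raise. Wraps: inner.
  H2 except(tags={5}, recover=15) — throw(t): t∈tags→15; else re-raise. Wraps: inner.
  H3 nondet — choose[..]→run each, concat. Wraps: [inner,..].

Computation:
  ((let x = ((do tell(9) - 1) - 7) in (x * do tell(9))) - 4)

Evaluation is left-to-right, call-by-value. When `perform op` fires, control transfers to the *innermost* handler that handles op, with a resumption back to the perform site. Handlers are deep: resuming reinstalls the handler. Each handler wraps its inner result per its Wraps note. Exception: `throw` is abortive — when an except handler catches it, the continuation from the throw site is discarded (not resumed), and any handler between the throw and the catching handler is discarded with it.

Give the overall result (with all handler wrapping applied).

Answer: [(-4, (9, 9))]

Working:
tell(9) @ H0 ⇒ log+=9
tell(9) @ H0 ⇒ log+=9
H0 returns (-4, (9, 9))
H1 returns (-4, (9, 9))
H2 returns (-4, (9, 9))
H3 returns [(-4, (9, 9))]
= [(-4, (9, 9))]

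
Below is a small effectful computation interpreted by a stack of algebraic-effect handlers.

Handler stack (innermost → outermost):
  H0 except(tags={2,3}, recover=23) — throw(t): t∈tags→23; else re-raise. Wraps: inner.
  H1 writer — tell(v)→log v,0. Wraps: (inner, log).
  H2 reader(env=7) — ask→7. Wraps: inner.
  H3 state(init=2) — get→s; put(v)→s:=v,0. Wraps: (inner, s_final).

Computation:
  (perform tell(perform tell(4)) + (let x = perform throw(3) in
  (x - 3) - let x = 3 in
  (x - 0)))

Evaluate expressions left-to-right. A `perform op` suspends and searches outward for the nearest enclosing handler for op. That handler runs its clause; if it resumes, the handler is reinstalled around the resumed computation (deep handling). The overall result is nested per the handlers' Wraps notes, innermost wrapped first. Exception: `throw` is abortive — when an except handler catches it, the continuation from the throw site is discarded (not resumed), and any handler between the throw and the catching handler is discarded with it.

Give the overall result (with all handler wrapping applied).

Step-by-step:
tell(4) @ H1 ⇒ log+=4
tell(0) @ H1 ⇒ log+=0
throw(3) @ H0 caught ⇒ 23
H1 returns (23, (4, 0))
H2 returns (23, (4, 0))
H3 returns ((23, (4, 0)), 2)
= ((23, (4, 0)), 2)

Answer: ((23, (4, 0)), 2)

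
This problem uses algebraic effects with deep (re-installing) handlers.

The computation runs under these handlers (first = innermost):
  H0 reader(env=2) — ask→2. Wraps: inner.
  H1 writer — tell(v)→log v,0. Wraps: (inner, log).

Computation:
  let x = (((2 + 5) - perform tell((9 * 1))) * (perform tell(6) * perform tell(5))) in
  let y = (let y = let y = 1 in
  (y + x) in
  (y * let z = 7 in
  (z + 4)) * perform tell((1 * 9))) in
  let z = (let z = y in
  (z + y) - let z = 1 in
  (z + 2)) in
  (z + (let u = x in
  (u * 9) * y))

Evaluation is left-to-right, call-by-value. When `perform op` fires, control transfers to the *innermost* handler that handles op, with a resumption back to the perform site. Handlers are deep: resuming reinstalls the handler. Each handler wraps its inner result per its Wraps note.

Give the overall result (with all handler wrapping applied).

Answer: (-3, (9, 6, 5, 9))

Step-by-step:
tell(9) @ H1 ⇒ log+=9
tell(6) @ H1 ⇒ log+=6
tell(5) @ H1 ⇒ log+=5
tell(9) @ H1 ⇒ log+=9
H0 returns -3
H1 returns (-3, (9, 6, 5, 9))
= (-3, (9, 6, 5, 9))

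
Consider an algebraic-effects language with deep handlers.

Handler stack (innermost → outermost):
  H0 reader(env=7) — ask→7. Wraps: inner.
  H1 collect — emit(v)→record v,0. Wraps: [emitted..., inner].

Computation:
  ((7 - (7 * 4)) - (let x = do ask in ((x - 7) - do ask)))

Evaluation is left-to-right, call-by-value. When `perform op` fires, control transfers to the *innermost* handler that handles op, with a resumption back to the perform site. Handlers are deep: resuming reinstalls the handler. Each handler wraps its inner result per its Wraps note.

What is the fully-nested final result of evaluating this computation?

Answer: [-14]

Step-by-step:
ask @ H0 ⇒ 7
ask @ H0 ⇒ 7
H0 returns -14
H1 returns [-14]
= [-14]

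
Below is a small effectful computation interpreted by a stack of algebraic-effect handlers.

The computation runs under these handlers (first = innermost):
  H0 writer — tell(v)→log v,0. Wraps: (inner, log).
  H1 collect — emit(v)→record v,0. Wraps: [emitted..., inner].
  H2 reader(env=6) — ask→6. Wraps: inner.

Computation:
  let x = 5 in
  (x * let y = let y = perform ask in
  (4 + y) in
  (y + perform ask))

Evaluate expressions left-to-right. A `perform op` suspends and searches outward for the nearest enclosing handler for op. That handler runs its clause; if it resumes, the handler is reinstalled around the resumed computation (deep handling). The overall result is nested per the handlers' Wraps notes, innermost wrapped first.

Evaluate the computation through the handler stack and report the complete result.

Step-by-step:
ask @ H2 ⇒ 6
ask @ H2 ⇒ 6
H0 returns (80, ())
H1 returns [(80, ())]
H2 returns [(80, ())]
= [(80, ())]

Answer: [(80, ())]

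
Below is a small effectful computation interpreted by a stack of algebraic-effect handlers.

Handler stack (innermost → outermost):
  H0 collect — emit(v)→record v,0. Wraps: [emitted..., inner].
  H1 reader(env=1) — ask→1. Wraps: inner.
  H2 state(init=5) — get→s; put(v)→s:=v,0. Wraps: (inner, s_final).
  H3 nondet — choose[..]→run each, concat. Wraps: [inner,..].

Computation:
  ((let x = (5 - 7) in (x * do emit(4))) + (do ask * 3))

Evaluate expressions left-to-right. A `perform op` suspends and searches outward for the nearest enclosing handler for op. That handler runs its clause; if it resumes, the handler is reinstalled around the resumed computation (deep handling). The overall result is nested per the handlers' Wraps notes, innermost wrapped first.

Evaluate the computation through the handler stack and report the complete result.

Evaluation trace:
emit(4) @ H0 ⇒ out+=4
ask @ H1 ⇒ 1
H0 returns [4, 3]
H1 returns [4, 3]
H2 returns ([4, 3], 5)
H3 returns [([4, 3], 5)]
= [([4, 3], 5)]

Answer: [([4, 3], 5)]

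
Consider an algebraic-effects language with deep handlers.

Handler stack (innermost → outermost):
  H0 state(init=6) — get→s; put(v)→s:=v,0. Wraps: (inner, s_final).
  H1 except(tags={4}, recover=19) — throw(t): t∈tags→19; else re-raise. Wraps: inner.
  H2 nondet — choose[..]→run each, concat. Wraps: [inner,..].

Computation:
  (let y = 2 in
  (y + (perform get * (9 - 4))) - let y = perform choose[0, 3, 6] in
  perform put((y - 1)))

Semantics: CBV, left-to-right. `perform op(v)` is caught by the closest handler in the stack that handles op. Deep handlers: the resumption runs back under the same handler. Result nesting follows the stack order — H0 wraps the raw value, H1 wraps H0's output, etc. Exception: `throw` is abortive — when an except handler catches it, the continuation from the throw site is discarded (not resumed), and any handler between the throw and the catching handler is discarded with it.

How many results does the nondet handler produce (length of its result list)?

Answer: 3

Evaluation trace:
get @ H0 ⇒ 6
choose[0, 3, 6] @ H2
  branch[0] choose=0:
    put(-1) @ H0 ⇒ s:=-1
    H0 returns (32, -1)
    H1 returns (32, -1)
    H2 returns [(32, -1)]
  branch[1] choose=3:
    put(2) @ H0 ⇒ s:=2
    H0 returns (32, 2)
    H1 returns (32, 2)
    H2 returns [(32, 2)]
  branch[2] choose=6:
    put(5) @ H0 ⇒ s:=5
    H0 returns (32, 5)
    H1 returns (32, 5)
    H2 returns [(32, 5)]
= [(32, -1), (32, 2), (32, 5)]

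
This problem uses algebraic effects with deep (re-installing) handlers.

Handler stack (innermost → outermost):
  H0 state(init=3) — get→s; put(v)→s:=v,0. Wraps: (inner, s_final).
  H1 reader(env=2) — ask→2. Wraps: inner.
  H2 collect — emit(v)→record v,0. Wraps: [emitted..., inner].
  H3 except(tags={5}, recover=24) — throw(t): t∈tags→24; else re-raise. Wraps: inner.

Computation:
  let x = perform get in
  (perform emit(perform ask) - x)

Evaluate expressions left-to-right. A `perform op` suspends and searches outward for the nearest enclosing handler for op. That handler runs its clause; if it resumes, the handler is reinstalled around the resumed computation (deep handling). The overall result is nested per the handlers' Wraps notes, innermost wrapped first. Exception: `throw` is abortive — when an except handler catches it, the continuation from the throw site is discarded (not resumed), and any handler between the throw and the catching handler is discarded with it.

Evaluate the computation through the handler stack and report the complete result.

Answer: [2, (-3, 3)]

Working:
get @ H0 ⇒ 3
ask @ H1 ⇒ 2
emit(2) @ H2 ⇒ out+=2
H0 returns (-3, 3)
H1 returns (-3, 3)
H2 returns [2, (-3, 3)]
H3 returns [2, (-3, 3)]
= [2, (-3, 3)]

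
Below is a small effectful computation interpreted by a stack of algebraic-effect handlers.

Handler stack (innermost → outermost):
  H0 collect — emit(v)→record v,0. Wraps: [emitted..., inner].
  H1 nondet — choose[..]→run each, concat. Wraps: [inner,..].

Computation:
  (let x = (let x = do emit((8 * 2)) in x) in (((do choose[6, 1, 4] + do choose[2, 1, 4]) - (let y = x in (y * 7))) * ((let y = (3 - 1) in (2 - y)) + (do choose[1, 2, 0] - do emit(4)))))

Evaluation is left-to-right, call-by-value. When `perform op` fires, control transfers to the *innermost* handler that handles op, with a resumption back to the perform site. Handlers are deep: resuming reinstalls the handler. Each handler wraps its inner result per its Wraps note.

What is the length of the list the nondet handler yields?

Evaluation trace:
emit(16) @ H0 ⇒ out+=16
choose[6, 1, 4] @ H1
  branch[0] choose=6:
    choose[2, 1, 4] @ H1
      branch[0] choose=2:
        choose[1, 2, 0] @ H1
          branch[0] choose=1:
            emit(4) @ H0 ⇒ out+=4
            H0 returns [16, 4, 8]
            H1 returns [[16, 4, 8]]
          branch[1] choose=2:
            emit(4) @ H0 ⇒ out+=4
            H0 returns [16, 4, 16]
            H1 returns [[16, 4, 16]]
          branch[2] choose=0:
            emit(4) @ H0 ⇒ out+=4
            H0 returns [16, 4, 0]
            H1 returns [[16, 4, 0]]
      branch[1] choose=1:
        choose[1, 2, 0] @ H1
          branch[0] choose=1:
            emit(4) @ H0 ⇒ out+=4
            H0 returns [16, 4, 7]
            H1 returns [[16, 4, 7]]
          branch[1] choose=2:
            emit(4) @ H0 ⇒ out+=4
            H0 returns [16, 4, 14]
            H1 returns [[16, 4, 14]]
          branch[2] choose=0:
            emit(4) @ H0 ⇒ out+=4
            H0 returns [16, 4, 0]
            H1 returns [[16, 4, 0]]
      branch[2] choose=4:
        choose[1, 2, 0] @ H1
          branch[0] choose=1:
            emit(4) @ H0 ⇒ out+=4
            H0 returns [16, 4, 10]
            H1 returns [[16, 4, 10]]
          branch[1] choose=2:
            emit(4) @ H0 ⇒ out+=4
            H0 returns [16, 4, 20]
            H1 returns [[16, 4, 20]]
          branch[2] choose=0:
            emit(4) @ H0 ⇒ out+=4
            H0 returns [16, 4, 0]
            H1 returns [[16, 4, 0]]
  branch[1] choose=1:
    choose[2, 1, 4] @ H1
      branch[0] choose=2:
        choose[1, 2, 0] @ H1
          branch[0] choose=1:
            emit(4) @ H0 ⇒ out+=4
            H0 returns [16, 4, 3]
            H1 returns [[16, 4, 3]]
          branch[1] choose=2:
            emit(4) @ H0 ⇒ out+=4
            H0 returns [16, 4, 6]
            H1 returns [[16, 4, 6]]
          branch[2] choose=0:
            emit(4) @ H0 ⇒ out+=4
            H0 returns [16, 4, 0]
            H1 returns [[16, 4, 0]]
      branch[1] choose=1:
        choose[1, 2, 0] @ H1
          branch[0] choose=1:
            emit(4) @ H0 ⇒ out+=4
            H0 returns [16, 4, 2]
            H1 returns [[16, 4, 2]]
          branch[1] choose=2:
            emit(4) @ H0 ⇒ out+=4
            H0 returns [16, 4, 4]
            H1 returns [[16, 4, 4]]
          branch[2] choose=0:
            emit(4) @ H0 ⇒ out+=4
            H0 returns [16, 4, 0]
            H1 returns [[16, 4, 0]]
      branch[2] choose=4:
        choose[1, 2, 0] @ H1
          branch[0] choose=1:
            emit(4) @ H0 ⇒ out+=4
            H0 returns [16, 4, 5]
            H1 returns [[16, 4, 5]]
          branch[1] choose=2:
            emit(4) @ H0 ⇒ out+=4
            H0 returns [16, 4, 10]
            H1 returns [[16, 4, 10]]
          branch[2] choose=0:
            emit(4) @ H0 ⇒ out+=4
            H0 returns [16, 4, 0]
            H1 returns [[16, 4, 0]]
  branch[2] choose=4:
    choose[2, 1, 4] @ H1
      branch[0] choose=2:
        choose[1, 2, 0] @ H1
          branch[0] choose=1:
            emit(4) @ H0 ⇒ out+=4
            H0 returns [16, 4, 6]
            H1 returns [[16, 4, 6]]
          branch[1] choose=2:
            emit(4) @ H0 ⇒ out+=4
            H0 returns [16, 4, 12]
            H1 returns [[16, 4, 12]]
          branch[2] choose=0:
            emit(4) @ H0 ⇒ out+=4
            H0 returns [16, 4, 0]
            H1 returns [[16, 4, 0]]
      branch[1] choose=1:
        choose[1, 2, 0] @ H1
          branch[0] choose=1:
            emit(4) @ H0 ⇒ out+=4
            H0 returns [16, 4, 5]
            H1 returns [[16, 4, 5]]
          branch[1] choose=2:
            emit(4) @ H0 ⇒ out+=4
            H0 returns [16, 4, 10]
            H1 returns [[16, 4, 10]]
          branch[2] choose=0:
            emit(4) @ H0 ⇒ out+=4
            H0 returns [16, 4, 0]
            H1 returns [[16, 4, 0]]
      branch[2] choose=4:
        choose[1, 2, 0] @ H1
          branch[0] choose=1:
            emit(4) @ H0 ⇒ out+=4
            H0 returns [16, 4, 8]
            H1 returns [[16, 4, 8]]
          branch[1] choose=2:
            emit(4) @ H0 ⇒ out+=4
            H0 returns [16, 4, 16]
            H1 returns [[16, 4, 16]]
          branch[2] choose=0:
            emit(4) @ H0 ⇒ out+=4
            H0 returns [16, 4, 0]
            H1 returns [[16, 4, 0]]
= [[16, 4, 8], [16, 4, 16], [16, 4, 0], [16, 4, 7], [16, 4, 14], [16, 4, 0], [16, 4, 10], [16, 4, 20], [16, 4, 0], [16, 4, 3], [16, 4, 6], [16, 4, 0], [16, 4, 2], [16, 4, 4], [16, 4, 0], [16, 4, 5], [16, 4, 10], [16, 4, 0], [16, 4, 6], [16, 4, 12], [16, 4, 0], [16, 4, 5], [16, 4, 10], [16, 4, 0], [16, 4, 8], [16, 4, 16], [16, 4, 0]]

Answer: 27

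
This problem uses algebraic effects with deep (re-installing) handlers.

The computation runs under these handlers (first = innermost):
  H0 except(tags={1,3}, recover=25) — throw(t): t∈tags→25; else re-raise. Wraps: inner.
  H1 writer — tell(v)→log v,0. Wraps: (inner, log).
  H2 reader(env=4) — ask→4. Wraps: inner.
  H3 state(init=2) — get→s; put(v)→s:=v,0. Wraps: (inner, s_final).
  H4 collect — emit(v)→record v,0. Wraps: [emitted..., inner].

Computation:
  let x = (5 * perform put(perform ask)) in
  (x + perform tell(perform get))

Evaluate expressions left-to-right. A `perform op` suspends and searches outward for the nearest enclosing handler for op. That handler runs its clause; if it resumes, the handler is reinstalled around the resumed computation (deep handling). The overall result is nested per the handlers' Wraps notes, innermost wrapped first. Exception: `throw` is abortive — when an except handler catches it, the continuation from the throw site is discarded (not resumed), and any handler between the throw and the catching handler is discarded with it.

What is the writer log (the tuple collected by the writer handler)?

Answer: (4)

Working:
ask @ H2 ⇒ 4
put(4) @ H3 ⇒ s:=4
get @ H3 ⇒ 4
tell(4) @ H1 ⇒ log+=4
H0 returns 0
H1 returns (0, (4))
H2 returns (0, (4))
H3 returns ((0, (4)), 4)
H4 returns [((0, (4)), 4)]
= [((0, (4)), 4)]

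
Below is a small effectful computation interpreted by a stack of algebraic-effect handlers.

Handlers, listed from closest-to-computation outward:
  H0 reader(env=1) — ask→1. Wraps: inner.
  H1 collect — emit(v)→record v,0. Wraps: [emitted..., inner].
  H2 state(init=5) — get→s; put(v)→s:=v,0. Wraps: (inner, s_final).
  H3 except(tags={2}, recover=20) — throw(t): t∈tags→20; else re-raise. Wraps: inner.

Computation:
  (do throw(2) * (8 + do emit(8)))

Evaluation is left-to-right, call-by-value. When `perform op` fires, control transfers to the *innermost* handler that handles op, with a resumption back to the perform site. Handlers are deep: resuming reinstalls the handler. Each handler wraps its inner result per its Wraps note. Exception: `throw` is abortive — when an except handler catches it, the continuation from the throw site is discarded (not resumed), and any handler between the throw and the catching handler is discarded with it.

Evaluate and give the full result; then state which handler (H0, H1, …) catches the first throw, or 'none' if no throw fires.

Evaluation trace:
throw(2) @ H3 caught ⇒ 20
= 20

Answer: 20 ; first throw caught by: H3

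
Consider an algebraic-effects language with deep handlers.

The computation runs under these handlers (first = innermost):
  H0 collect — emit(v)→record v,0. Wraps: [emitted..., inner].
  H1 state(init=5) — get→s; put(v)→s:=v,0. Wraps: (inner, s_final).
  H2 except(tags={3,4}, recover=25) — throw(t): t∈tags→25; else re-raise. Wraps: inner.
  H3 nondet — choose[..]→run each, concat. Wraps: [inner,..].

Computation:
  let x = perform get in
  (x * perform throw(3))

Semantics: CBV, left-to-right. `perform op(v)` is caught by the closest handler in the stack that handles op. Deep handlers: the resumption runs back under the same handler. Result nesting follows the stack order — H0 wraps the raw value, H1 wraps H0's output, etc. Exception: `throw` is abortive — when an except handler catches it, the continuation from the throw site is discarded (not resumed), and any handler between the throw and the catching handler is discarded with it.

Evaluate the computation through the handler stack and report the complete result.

Working:
get @ H1 ⇒ 5
throw(3) @ H2 caught ⇒ 25
H3 returns [25]
= [25]

Answer: [25]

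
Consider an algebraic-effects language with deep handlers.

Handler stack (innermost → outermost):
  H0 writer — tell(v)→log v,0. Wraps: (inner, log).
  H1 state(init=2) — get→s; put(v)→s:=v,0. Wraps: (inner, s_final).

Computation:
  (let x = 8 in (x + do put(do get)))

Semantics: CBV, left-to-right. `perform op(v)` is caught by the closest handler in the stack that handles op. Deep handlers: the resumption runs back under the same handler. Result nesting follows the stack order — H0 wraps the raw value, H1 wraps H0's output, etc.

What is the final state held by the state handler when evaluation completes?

Working:
get @ H1 ⇒ 2
put(2) @ H1 ⇒ s:=2
H0 returns (8, ())
H1 returns ((8, ()), 2)
= ((8, ()), 2)

Answer: 2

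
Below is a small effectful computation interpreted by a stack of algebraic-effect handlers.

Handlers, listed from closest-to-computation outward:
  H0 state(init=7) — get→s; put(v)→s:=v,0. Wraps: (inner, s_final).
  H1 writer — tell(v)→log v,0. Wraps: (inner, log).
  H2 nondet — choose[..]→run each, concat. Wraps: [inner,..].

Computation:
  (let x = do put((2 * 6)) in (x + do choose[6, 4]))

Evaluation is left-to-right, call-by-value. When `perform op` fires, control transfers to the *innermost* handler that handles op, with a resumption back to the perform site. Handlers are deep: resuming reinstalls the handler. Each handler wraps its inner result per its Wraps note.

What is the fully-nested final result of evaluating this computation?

Evaluation trace:
put(12) @ H0 ⇒ s:=12
choose[6, 4] @ H2
  branch[0] choose=6:
    H0 returns (6, 12)
    H1 returns ((6, 12), ())
    H2 returns [((6, 12), ())]
  branch[1] choose=4:
    H0 returns (4, 12)
    H1 returns ((4, 12), ())
    H2 returns [((4, 12), ())]
= [((6, 12), ()), ((4, 12), ())]

Answer: [((6, 12), ()), ((4, 12), ())]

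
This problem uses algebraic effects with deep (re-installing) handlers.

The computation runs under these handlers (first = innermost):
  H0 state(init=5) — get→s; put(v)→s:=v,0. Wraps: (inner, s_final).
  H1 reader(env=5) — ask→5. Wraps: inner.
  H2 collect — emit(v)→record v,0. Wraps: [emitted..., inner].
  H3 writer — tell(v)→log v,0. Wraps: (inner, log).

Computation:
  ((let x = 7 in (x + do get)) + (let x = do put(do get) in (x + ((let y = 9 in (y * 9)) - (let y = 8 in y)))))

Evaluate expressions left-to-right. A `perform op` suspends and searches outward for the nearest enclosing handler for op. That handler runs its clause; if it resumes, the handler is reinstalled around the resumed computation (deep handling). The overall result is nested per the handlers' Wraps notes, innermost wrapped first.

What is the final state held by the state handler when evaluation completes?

Answer: 5

Working:
get @ H0 ⇒ 5
get @ H0 ⇒ 5
put(5) @ H0 ⇒ s:=5
H0 returns (85, 5)
H1 returns (85, 5)
H2 returns [(85, 5)]
H3 returns ([(85, 5)], ())
= ([(85, 5)], ())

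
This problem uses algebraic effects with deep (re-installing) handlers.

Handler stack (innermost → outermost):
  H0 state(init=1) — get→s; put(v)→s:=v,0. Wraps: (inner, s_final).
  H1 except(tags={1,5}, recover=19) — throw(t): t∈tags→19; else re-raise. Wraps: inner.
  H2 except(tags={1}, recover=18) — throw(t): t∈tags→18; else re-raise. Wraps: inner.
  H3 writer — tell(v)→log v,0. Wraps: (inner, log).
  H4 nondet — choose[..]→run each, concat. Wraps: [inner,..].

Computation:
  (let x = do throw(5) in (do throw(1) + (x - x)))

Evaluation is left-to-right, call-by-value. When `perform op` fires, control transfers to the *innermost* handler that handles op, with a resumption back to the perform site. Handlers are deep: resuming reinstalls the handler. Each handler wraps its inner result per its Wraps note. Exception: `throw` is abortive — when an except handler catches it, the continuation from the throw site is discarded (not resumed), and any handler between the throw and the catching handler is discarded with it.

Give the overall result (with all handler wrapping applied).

Evaluation trace:
throw(5) @ H1 caught ⇒ 19
H2 returns 19
H3 returns (19, ())
H4 returns [(19, ())]
= [(19, ())]

Answer: [(19, ())]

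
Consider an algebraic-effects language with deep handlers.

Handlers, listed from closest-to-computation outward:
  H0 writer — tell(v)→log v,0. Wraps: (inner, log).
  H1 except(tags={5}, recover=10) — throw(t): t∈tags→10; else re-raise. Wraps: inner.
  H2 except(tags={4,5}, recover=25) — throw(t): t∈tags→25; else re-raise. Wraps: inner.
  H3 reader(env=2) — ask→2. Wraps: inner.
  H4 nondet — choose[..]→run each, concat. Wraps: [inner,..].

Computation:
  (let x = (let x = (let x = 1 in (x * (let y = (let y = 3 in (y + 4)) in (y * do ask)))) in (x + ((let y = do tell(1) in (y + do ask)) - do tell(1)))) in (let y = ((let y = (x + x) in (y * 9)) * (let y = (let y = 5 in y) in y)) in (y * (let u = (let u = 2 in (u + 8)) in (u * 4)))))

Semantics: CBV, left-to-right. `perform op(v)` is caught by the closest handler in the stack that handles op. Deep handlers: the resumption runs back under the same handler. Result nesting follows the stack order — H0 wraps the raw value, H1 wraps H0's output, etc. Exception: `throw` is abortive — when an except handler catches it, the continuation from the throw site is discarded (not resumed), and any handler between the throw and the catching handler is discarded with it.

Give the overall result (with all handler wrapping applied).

Step-by-step:
ask @ H3 ⇒ 2
tell(1) @ H0 ⇒ log+=1
ask @ H3 ⇒ 2
tell(1) @ H0 ⇒ log+=1
H0 returns (57600, (1, 1))
H1 returns (57600, (1, 1))
H2 returns (57600, (1, 1))
H3 returns (57600, (1, 1))
H4 returns [(57600, (1, 1))]
= [(57600, (1, 1))]

Answer: [(57600, (1, 1))]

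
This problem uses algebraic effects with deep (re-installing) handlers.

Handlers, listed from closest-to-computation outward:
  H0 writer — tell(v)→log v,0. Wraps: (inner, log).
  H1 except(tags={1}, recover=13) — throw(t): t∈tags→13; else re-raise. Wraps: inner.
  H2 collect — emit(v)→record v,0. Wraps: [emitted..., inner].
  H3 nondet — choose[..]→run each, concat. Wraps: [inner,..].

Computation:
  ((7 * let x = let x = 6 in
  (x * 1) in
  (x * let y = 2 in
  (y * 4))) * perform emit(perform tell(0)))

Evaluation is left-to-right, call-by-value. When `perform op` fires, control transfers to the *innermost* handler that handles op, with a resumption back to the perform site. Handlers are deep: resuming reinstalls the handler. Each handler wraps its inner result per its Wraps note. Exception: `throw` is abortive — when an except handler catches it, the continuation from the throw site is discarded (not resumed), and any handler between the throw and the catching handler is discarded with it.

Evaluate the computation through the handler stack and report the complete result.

Answer: [[0, (0, (0))]]

Evaluation trace:
tell(0) @ H0 ⇒ log+=0
emit(0) @ H2 ⇒ out+=0
H0 returns (0, (0))
H1 returns (0, (0))
H2 returns [0, (0, (0))]
H3 returns [[0, (0, (0))]]
= [[0, (0, (0))]]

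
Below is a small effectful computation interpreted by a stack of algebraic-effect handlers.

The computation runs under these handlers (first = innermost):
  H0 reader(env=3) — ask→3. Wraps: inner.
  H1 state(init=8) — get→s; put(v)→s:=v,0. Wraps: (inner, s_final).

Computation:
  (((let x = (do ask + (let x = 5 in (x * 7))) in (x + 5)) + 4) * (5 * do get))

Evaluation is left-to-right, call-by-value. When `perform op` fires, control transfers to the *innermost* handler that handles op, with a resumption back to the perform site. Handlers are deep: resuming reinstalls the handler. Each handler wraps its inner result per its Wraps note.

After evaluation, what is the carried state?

Answer: 8

Step-by-step:
ask @ H0 ⇒ 3
get @ H1 ⇒ 8
H0 returns 1880
H1 returns (1880, 8)
= (1880, 8)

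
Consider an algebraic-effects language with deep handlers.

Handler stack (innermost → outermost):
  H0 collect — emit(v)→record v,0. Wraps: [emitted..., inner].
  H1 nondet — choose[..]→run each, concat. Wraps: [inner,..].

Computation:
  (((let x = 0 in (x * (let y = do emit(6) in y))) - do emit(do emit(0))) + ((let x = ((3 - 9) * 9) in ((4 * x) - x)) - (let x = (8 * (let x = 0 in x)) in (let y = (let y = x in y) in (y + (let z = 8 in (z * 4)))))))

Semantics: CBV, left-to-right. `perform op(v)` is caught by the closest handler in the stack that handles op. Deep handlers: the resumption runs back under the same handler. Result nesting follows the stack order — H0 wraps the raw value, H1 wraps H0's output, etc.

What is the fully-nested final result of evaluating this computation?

Answer: [[6, 0, 0, -194]]

Evaluation trace:
emit(6) @ H0 ⇒ out+=6
emit(0) @ H0 ⇒ out+=0
emit(0) @ H0 ⇒ out+=0
H0 returns [6, 0, 0, -194]
H1 returns [[6, 0, 0, -194]]
= [[6, 0, 0, -194]]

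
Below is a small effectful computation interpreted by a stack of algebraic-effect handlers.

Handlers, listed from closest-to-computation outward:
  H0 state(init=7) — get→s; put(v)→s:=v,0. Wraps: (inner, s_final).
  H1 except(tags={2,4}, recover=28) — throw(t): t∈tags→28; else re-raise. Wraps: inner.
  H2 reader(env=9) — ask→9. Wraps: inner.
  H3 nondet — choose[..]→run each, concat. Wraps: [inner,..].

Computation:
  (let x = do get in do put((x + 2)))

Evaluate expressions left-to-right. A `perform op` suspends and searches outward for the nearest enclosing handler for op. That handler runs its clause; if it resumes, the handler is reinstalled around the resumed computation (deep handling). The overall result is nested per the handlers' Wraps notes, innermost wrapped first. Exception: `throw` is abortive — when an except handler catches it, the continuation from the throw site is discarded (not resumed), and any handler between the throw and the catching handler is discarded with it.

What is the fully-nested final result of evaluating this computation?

Evaluation trace:
get @ H0 ⇒ 7
put(9) @ H0 ⇒ s:=9
H0 returns (0, 9)
H1 returns (0, 9)
H2 returns (0, 9)
H3 returns [(0, 9)]
= [(0, 9)]

Answer: [(0, 9)]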